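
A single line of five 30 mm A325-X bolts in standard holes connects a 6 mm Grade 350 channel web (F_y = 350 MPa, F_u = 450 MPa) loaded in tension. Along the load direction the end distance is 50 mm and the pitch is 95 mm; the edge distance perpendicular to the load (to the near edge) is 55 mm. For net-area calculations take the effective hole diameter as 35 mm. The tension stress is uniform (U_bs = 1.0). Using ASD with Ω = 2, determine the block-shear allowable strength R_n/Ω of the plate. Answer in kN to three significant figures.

271 kN

Shear plane L_v = 50 + 4·95 = 430 mm; A_gv = 430 × 6 = 2580 mm².
A_nv = (430 − 4.5·35) × 6 = 1635 mm².
A_nt = (55 − 0.5·35) × 6 = 225 mm².
0.6 F_u A_nv = 441.4 kN; 0.6 F_y A_gv = 541.8 kN → shear rupture governs the shear term.
R_n = 441.4 + 1.0 × 450 × 225 / 1000 = 542.7 kN.
Allowable strength R_n/Ω = 542.7 / 2 = 271 kN.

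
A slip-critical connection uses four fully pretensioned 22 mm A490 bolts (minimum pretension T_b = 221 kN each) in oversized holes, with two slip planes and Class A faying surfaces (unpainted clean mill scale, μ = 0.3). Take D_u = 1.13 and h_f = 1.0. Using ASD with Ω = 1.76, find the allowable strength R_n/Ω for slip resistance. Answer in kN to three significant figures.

R_n = μ · D_u · h_f · T_b · n_s · n_b = 0.3 × 1.13 × 1.0 × 221 × 2 × 4 = 599.4 kN.
Allowable strength R_n/Ω = 599.4 / 1.76 = 341 kN.

341 kN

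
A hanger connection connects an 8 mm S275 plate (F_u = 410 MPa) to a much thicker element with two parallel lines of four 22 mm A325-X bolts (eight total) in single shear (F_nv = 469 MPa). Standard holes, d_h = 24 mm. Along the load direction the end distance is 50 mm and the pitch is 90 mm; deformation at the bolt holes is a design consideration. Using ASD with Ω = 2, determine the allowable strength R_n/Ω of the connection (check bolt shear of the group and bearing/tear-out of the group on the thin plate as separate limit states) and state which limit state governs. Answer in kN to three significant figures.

Bolt shear: A_b = π·22²/4 = 380.1 mm²; R_n = 469 × 380.1 × 8 × 1 / 1000 = 1426 kN → 1426 / 2 = 713 kN.
Bearing (1.2 l_c t F_u ≤ 2.4 d t F_u): upper limit = 2.4·22·8·410 / 1000 = 173.2 kN.
  Edge l_c = 50 − 24/2 = 38 → r_n = 149.6 kN; interior l_c = 90 − 24 = 66 → r_n = 173.2 kN.
  R_n,bearing = 2·149.6 + 6·173.2 = 1338 kN → 1338 / 2 = 669 kN.
Bearing governs: 669 kN.

669 kN (bearing governs)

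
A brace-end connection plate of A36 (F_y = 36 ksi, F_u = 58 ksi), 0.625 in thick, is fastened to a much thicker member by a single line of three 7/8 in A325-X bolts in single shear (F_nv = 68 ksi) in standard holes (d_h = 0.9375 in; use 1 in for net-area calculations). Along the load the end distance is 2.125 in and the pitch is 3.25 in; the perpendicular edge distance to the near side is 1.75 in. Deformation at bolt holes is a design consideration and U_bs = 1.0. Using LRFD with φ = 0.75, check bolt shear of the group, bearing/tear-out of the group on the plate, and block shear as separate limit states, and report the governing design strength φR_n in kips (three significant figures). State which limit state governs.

92 kips (bolt shear governs)

Bolt shear: A_b = π·0.875²/4 = 0.6013 in²; R_n = 68 × 0.6013 × 3 × 1 = 122.7 kips → 0.75 × 122.7 = 92 kips.
Bearing: edge l_c = 1.656, r_n = 72.05 kips; interior l_c = 2.312, r_n = 76.12 kips; R_n = 72.05 + 2·76.12 = 224.3 kips → 168 kips.
Block shear: A_gv = 5.391, A_nv = 3.828, A_nt = 0.7812 in²; R_n = min(0.6F_uA_nv, 0.6F_yA_gv) + U_bs·F_u·A_nt = 161.8 kips → 121 kips.
Bolt shear governs: 92 kips.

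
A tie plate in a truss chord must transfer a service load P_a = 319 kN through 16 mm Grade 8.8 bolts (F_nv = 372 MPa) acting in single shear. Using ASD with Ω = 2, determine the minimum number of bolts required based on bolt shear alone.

9 bolts

A_b = π·16²/4 = 201.1 mm².
Per-bolt allowable strength R_n/Ω = 372 × 201.1 × 1 / 1000 / 2 = 37.4 kN.
n ≥ 319 / 37.4 = 8.53 → use 9 bolts.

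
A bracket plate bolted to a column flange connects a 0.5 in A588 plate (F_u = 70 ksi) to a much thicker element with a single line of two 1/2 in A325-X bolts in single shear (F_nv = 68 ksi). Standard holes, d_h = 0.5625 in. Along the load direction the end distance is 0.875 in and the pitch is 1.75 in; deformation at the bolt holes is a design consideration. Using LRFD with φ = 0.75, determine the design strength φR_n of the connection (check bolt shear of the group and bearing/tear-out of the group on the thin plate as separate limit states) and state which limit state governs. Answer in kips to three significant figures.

20 kips (bolt shear governs)

Bolt shear: A_b = π·0.5²/4 = 0.1963 in²; R_n = 68 × 0.1963 × 2 × 1 = 26.7 kips → 0.75 × 26.7 = 20 kips.
Bearing (1.2 l_c t F_u ≤ 2.4 d t F_u): upper limit = 2.4·0.5·0.5·70 = 42 kips.
  Edge l_c = 0.875 − 0.5625/2 = 0.5938 → r_n = 24.94 kips; interior l_c = 1.75 − 0.5625 = 1.188 → r_n = 42 kips.
  R_n,bearing = 1·24.94 + 1·42 = 66.94 kips → 0.75 × 66.94 = 50.2 kips.
Bolt shear governs: 20 kips.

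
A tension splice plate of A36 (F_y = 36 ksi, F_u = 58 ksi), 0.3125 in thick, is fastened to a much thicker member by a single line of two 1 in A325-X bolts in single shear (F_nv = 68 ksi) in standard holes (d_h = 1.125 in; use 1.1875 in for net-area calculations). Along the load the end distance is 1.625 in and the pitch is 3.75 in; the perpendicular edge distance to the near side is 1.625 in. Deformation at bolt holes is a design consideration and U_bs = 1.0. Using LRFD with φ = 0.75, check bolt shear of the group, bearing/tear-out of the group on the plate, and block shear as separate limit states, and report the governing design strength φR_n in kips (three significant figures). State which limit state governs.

41.2 kips (block shear governs)

Bolt shear: A_b = π·1²/4 = 0.7854 in²; R_n = 68 × 0.7854 × 2 × 1 = 106.8 kips → 0.75 × 106.8 = 80.1 kips.
Bearing: edge l_c = 1.062, r_n = 23.11 kips; interior l_c = 2.625, r_n = 43.5 kips; R_n = 23.11 + 1·43.5 = 66.61 kips → 50 kips.
Block shear: A_gv = 1.68, A_nv = 1.123, A_nt = 0.3223 in²; R_n = min(0.6F_uA_nv, 0.6F_yA_gv) + U_bs·F_u·A_nt = 54.97 kips → 41.2 kips.
Block shear governs: 41.2 kips.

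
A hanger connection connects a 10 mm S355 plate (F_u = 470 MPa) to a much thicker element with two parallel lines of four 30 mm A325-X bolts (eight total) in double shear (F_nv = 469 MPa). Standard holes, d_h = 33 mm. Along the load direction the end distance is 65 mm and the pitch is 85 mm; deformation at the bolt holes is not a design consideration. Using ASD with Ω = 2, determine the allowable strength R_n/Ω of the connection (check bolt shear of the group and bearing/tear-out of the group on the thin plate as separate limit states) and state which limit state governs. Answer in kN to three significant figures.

Bolt shear: A_b = π·30²/4 = 706.9 mm²; R_n = 469 × 706.9 × 8 × 2 / 1000 = 5304 kN → 5304 / 2 = 2650 kN.
Bearing (1.5 l_c t F_u ≤ 3.0 d t F_u): upper limit = 3.0·30·10·470 / 1000 = 423 kN.
  Edge l_c = 65 − 33/2 = 48.5 → r_n = 341.9 kN; interior l_c = 85 − 33 = 52 → r_n = 366.6 kN.
  R_n,bearing = 2·341.9 + 6·366.6 = 2883 kN → 2883 / 2 = 1440 kN.
Bearing governs: 1440 kN.

1440 kN (bearing governs)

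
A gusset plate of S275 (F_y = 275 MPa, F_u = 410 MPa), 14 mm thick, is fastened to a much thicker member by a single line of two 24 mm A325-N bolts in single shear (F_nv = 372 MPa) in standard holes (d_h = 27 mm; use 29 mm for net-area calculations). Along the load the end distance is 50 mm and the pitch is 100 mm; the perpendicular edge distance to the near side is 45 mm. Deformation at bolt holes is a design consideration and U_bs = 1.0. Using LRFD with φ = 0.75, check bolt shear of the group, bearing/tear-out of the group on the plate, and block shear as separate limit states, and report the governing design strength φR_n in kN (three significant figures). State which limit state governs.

Bolt shear: A_b = π·24²/4 = 452.4 mm²; R_n = 372 × 452.4 × 2 × 1 / 1000 = 336.6 kN → 0.75 × 336.6 = 252 kN.
Bearing: edge l_c = 36.5, r_n = 251.4 kN; interior l_c = 73, r_n = 330.6 kN; R_n = 251.4 + 1·330.6 = 582 kN → 437 kN.
Block shear: A_gv = 2100, A_nv = 1491, A_nt = 427 mm²; R_n = min(0.6F_uA_nv, 0.6F_yA_gv) + U_bs·F_u·A_nt = 521.6 kN → 391 kN.
Bolt shear governs: 252 kN.

252 kN (bolt shear governs)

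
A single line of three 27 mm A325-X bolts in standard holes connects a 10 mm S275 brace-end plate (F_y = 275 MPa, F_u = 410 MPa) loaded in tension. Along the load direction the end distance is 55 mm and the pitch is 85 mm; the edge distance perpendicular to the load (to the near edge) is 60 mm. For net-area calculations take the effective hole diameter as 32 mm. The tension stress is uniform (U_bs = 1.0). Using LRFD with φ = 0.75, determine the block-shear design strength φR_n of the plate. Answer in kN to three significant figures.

403 kN

Shear plane L_v = 55 + 2·85 = 225 mm; A_gv = 225 × 10 = 2250 mm².
A_nv = (225 − 2.5·32) × 10 = 1450 mm².
A_nt = (60 − 0.5·32) × 10 = 440 mm².
0.6 F_u A_nv = 356.7 kN; 0.6 F_y A_gv = 371.2 kN → shear rupture governs the shear term.
R_n = 356.7 + 1.0 × 410 × 440 / 1000 = 537.1 kN.
Design strength φR_n = 0.75 × 537.1 = 403 kN.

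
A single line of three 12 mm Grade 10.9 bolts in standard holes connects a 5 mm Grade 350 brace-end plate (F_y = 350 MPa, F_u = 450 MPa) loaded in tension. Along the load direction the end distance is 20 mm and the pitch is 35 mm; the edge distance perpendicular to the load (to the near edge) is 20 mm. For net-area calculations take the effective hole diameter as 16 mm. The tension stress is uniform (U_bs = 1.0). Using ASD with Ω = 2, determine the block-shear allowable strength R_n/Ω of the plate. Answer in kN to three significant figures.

47.2 kN

Shear plane L_v = 20 + 2·35 = 90 mm; A_gv = 90 × 5 = 450 mm².
A_nv = (90 − 2.5·16) × 5 = 250 mm².
A_nt = (20 − 0.5·16) × 5 = 60 mm².
0.6 F_u A_nv = 67.5 kN; 0.6 F_y A_gv = 94.5 kN → shear rupture governs the shear term.
R_n = 67.5 + 1.0 × 450 × 60 / 1000 = 94.5 kN.
Allowable strength R_n/Ω = 94.5 / 2 = 47.2 kN.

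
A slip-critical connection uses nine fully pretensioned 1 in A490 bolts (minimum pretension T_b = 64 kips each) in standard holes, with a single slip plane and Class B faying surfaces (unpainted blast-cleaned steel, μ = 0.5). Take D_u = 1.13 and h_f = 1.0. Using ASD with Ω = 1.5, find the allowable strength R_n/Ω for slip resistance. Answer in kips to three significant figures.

R_n = μ · D_u · h_f · T_b · n_s · n_b = 0.5 × 1.13 × 1.0 × 64 × 1 × 9 = 325.4 kips.
Allowable strength R_n/Ω = 325.4 / 1.5 = 217 kips.

217 kips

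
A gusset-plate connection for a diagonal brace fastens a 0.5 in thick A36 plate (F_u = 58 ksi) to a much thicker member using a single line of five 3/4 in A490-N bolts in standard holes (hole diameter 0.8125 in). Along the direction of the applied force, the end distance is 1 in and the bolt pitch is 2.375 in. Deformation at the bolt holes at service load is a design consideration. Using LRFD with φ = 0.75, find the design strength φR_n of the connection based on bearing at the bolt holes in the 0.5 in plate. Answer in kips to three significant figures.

172 kips

Per bolt r_n = 1.2 l_c t F_u ≤ 2.4 d t F_u; upper limit = 2.4 × 0.75 × 0.5 × 58 = 52.2 kips.
Edge bolt: l_c = 1 − 0.8125/2 = 0.5938 in → 1.2 × 0.5938 × 0.5 × 58 = 20.66 → r_n = 20.66 kips.
Interior bolts: l_c = 2.375 − 0.8125 = 1.562 in → 1.2 × 1.562 × 0.5 × 58 = 54.38 → r_n = 52.2 kips.
R_n = 1 × 20.66 + 4 × 52.2 = 229.5 kips.
Design strength φR_n = 0.75 × 229.5 = 172 kips.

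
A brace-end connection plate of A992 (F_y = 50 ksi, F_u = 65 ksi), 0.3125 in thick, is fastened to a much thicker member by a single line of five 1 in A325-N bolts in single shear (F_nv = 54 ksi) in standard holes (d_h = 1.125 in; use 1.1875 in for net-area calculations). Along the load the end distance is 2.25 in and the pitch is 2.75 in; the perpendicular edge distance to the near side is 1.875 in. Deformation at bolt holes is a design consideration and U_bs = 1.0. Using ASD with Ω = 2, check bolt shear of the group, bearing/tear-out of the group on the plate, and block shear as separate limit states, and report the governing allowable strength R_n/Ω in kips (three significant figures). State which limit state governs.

Bolt shear: A_b = π·1²/4 = 0.7854 in²; R_n = 54 × 0.7854 × 5 × 1 = 212.1 kips → 212.1 / 2 = 106 kips.
Bearing: edge l_c = 1.688, r_n = 41.13 kips; interior l_c = 1.625, r_n = 39.61 kips; R_n = 41.13 + 4·39.61 = 199.6 kips → 99.8 kips.
Block shear: A_gv = 4.141, A_nv = 2.471, A_nt = 0.4004 in²; R_n = min(0.6F_uA_nv, 0.6F_yA_gv) + U_bs·F_u·A_nt = 122.4 kips → 61.2 kips.
Block shear governs: 61.2 kips.

61.2 kips (block shear governs)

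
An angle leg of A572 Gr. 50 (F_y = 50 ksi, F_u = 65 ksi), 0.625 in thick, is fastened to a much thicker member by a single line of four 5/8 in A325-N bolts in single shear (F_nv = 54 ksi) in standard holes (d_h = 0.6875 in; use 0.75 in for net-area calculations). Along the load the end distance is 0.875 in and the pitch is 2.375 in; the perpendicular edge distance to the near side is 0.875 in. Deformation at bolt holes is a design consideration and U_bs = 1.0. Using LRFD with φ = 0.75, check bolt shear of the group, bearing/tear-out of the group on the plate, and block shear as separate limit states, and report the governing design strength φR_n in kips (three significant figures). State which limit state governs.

Bolt shear: A_b = π·0.625²/4 = 0.3068 in²; R_n = 54 × 0.3068 × 4 × 1 = 66.27 kips → 0.75 × 66.27 = 49.7 kips.
Bearing: edge l_c = 0.5312, r_n = 25.9 kips; interior l_c = 1.688, r_n = 60.94 kips; R_n = 25.9 + 3·60.94 = 208.7 kips → 157 kips.
Block shear: A_gv = 5, A_nv = 3.359, A_nt = 0.3125 in²; R_n = min(0.6F_uA_nv, 0.6F_yA_gv) + U_bs·F_u·A_nt = 151.3 kips → 113 kips.
Bolt shear governs: 49.7 kips.

49.7 kips (bolt shear governs)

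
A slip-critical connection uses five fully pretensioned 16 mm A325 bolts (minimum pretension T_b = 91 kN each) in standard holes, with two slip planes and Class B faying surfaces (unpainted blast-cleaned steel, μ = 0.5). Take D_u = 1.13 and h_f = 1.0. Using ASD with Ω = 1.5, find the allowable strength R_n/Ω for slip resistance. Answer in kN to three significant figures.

343 kN

R_n = μ · D_u · h_f · T_b · n_s · n_b = 0.5 × 1.13 × 1.0 × 91 × 2 × 5 = 514.1 kN.
Allowable strength R_n/Ω = 514.1 / 1.5 = 343 kN.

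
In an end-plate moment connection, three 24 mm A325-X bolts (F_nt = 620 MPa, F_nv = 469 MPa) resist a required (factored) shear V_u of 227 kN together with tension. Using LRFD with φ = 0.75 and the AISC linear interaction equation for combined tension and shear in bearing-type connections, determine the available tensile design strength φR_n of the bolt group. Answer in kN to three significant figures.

520 kN

A_b = π·24²/4 = 452.4 mm²; f_rv = 227 × 1000 / (3 × 452.4) = 167.3 MPa.
F'_nt = 1.3 F_nt − (F_nt / φF_nv) f_rv = 1.3·620 − (620/(0.75·469))·167.3 = 511.2 MPa, capped at F_nt → F'_nt = 511.2 MPa.
R_n = F'_nt · A_b · n = 511.2 × 452.4 × 3 / 1000 = 693.8 kN.
Design strength φR_n = 0.75 × 693.8 = 520 kN.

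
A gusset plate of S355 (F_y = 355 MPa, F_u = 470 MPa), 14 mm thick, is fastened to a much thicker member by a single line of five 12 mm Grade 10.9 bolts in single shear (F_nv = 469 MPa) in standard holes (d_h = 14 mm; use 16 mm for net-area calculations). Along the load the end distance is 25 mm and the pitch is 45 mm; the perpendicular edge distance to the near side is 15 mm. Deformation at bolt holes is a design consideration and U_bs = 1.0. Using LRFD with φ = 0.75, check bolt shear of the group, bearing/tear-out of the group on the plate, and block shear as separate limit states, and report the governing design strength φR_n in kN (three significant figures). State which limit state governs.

Bolt shear: A_b = π·12²/4 = 113.1 mm²; R_n = 469 × 113.1 × 5 × 1 / 1000 = 265.2 kN → 0.75 × 265.2 = 199 kN.
Bearing: edge l_c = 18, r_n = 142.1 kN; interior l_c = 31, r_n = 189.5 kN; R_n = 142.1 + 4·189.5 = 900.1 kN → 675 kN.
Block shear: A_gv = 2870, A_nv = 1862, A_nt = 98 mm²; R_n = min(0.6F_uA_nv, 0.6F_yA_gv) + U_bs·F_u·A_nt = 571.1 kN → 428 kN.
Bolt shear governs: 199 kN.

199 kN (bolt shear governs)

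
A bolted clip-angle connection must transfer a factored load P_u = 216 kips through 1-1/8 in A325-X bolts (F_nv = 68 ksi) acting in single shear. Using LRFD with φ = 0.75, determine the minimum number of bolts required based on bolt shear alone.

5 bolts

A_b = π·1.125²/4 = 0.994 in².
Per-bolt design strength φR_n = 0.75 × 68 × 0.994 × 1 = 50.69 kips.
n ≥ 216 / 50.69 = 4.261 → use 5 bolts.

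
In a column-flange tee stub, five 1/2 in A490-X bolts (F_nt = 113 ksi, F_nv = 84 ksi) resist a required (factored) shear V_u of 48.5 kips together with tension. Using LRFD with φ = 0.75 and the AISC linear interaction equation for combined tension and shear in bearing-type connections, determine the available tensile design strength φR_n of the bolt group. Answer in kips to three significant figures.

A_b = π·0.5²/4 = 0.1963 in²; f_rv = 48.5 / (5 × 0.1963) = 49.4 ksi.
F'_nt = 1.3 F_nt − (F_nt / φF_nv) f_rv = 1.3·113 − (113/(0.75·84))·49.4 = 58.29 ksi, capped at F_nt → F'_nt = 58.29 ksi.
R_n = F'_nt · A_b · n = 58.29 × 0.1963 × 5 = 57.23 kips.
Design strength φR_n = 0.75 × 57.23 = 42.9 kips.

42.9 kips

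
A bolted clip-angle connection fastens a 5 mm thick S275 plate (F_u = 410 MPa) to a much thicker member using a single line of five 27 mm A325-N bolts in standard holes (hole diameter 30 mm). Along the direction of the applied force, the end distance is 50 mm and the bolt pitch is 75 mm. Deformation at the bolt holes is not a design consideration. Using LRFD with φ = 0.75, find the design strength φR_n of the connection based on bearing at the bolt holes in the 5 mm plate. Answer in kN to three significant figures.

496 kN

Per bolt r_n = 1.5 l_c t F_u ≤ 3.0 d t F_u; upper limit = 3.0 × 27 × 5 × 410 / 1000 = 166.1 kN.
Edge bolt: l_c = 50 − 30/2 = 35 mm → 1.5 × 35 × 5 × 410 / 1000 = 107.6 → r_n = 107.6 kN.
Interior bolts: l_c = 75 − 30 = 45 mm → 1.5 × 45 × 5 × 410 / 1000 = 138.4 → r_n = 138.4 kN.
R_n = 1 × 107.6 + 4 × 138.4 = 661.1 kN.
Design strength φR_n = 0.75 × 661.1 = 496 kN.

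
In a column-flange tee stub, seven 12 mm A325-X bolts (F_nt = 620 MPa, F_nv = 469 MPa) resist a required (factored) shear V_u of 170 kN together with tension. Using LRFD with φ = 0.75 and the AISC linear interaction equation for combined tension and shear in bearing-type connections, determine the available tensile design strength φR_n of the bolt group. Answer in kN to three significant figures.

254 kN

A_b = π·12²/4 = 113.1 mm²; f_rv = 170 × 1000 / (7 × 113.1) = 214.7 MPa.
F'_nt = 1.3 F_nt − (F_nt / φF_nv) f_rv = 1.3·620 − (620/(0.75·469))·214.7 = 427.5 MPa, capped at F_nt → F'_nt = 427.5 MPa.
R_n = F'_nt · A_b · n = 427.5 × 113.1 × 7 / 1000 = 338.5 kN.
Design strength φR_n = 0.75 × 338.5 = 254 kN.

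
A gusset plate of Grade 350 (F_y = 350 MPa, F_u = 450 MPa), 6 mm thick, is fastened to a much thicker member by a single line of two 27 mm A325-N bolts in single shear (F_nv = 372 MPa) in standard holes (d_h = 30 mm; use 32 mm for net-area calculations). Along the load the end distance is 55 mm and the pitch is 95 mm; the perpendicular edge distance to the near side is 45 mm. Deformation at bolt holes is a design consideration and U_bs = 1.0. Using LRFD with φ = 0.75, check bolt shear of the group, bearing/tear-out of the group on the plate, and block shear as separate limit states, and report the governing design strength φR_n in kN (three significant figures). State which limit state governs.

Bolt shear: A_b = π·27²/4 = 572.6 mm²; R_n = 372 × 572.6 × 2 × 1 / 1000 = 426 kN → 0.75 × 426 = 319 kN.
Bearing: edge l_c = 40, r_n = 129.6 kN; interior l_c = 65, r_n = 175 kN; R_n = 129.6 + 1·175 = 304.6 kN → 228 kN.
Block shear: A_gv = 900, A_nv = 612, A_nt = 174 mm²; R_n = min(0.6F_uA_nv, 0.6F_yA_gv) + U_bs·F_u·A_nt = 243.5 kN → 183 kN.
Block shear governs: 183 kN.

183 kN (block shear governs)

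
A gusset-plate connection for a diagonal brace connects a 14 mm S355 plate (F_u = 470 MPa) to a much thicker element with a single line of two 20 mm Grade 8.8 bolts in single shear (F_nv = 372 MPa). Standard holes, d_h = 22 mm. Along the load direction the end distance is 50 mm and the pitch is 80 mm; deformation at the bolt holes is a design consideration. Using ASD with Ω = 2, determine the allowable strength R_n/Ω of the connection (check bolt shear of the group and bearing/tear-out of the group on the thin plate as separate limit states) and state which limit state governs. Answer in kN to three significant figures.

117 kN (bolt shear governs)

Bolt shear: A_b = π·20²/4 = 314.2 mm²; R_n = 372 × 314.2 × 2 × 1 / 1000 = 233.7 kN → 233.7 / 2 = 117 kN.
Bearing (1.2 l_c t F_u ≤ 2.4 d t F_u): upper limit = 2.4·20·14·470 / 1000 = 315.8 kN.
  Edge l_c = 50 − 22/2 = 39 → r_n = 307.9 kN; interior l_c = 80 − 22 = 58 → r_n = 315.8 kN.
  R_n,bearing = 1·307.9 + 1·315.8 = 623.8 kN → 623.8 / 2 = 312 kN.
Bolt shear governs: 117 kN.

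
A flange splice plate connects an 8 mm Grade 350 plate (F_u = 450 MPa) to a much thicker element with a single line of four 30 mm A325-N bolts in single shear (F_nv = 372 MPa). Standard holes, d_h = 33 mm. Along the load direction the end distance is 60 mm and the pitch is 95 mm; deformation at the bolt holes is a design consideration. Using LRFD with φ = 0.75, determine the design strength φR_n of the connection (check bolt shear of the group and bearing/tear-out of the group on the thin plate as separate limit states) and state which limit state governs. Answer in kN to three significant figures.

724 kN (bearing governs)

Bolt shear: A_b = π·30²/4 = 706.9 mm²; R_n = 372 × 706.9 × 4 × 1 / 1000 = 1052 kN → 0.75 × 1052 = 789 kN.
Bearing (1.2 l_c t F_u ≤ 2.4 d t F_u): upper limit = 2.4·30·8·450 / 1000 = 259.2 kN.
  Edge l_c = 60 − 33/2 = 43.5 → r_n = 187.9 kN; interior l_c = 95 − 33 = 62 → r_n = 259.2 kN.
  R_n,bearing = 1·187.9 + 3·259.2 = 965.5 kN → 0.75 × 965.5 = 724 kN.
Bearing governs: 724 kN.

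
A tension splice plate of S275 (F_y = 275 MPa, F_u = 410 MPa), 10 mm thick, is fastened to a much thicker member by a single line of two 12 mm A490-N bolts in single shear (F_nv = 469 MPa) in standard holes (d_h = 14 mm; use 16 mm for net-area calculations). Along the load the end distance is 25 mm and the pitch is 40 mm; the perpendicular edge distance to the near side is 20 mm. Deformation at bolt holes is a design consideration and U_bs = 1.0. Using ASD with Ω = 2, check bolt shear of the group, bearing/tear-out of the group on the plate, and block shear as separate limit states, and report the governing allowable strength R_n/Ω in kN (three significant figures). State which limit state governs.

Bolt shear: A_b = π·12²/4 = 113.1 mm²; R_n = 469 × 113.1 × 2 × 1 / 1000 = 106.1 kN → 106.1 / 2 = 53 kN.
Bearing: edge l_c = 18, r_n = 88.56 kN; interior l_c = 26, r_n = 118.1 kN; R_n = 88.56 + 1·118.1 = 206.6 kN → 103 kN.
Block shear: A_gv = 650, A_nv = 410, A_nt = 120 mm²; R_n = min(0.6F_uA_nv, 0.6F_yA_gv) + U_bs·F_u·A_nt = 150.1 kN → 75 kN.
Bolt shear governs: 53 kN.

53 kN (bolt shear governs)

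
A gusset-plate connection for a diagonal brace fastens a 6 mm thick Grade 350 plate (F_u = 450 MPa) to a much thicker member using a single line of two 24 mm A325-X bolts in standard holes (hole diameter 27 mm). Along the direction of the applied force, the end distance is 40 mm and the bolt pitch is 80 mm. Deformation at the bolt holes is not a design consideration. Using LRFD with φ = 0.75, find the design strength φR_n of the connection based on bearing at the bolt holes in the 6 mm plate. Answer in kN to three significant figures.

226 kN

Per bolt r_n = 1.5 l_c t F_u ≤ 3.0 d t F_u; upper limit = 3.0 × 24 × 6 × 450 / 1000 = 194.4 kN.
Edge bolt: l_c = 40 − 27/2 = 26.5 mm → 1.5 × 26.5 × 6 × 450 / 1000 = 107.3 → r_n = 107.3 kN.
Interior bolts: l_c = 80 − 27 = 53 mm → 1.5 × 53 × 6 × 450 / 1000 = 214.7 → r_n = 194.4 kN.
R_n = 1 × 107.3 + 1 × 194.4 = 301.7 kN.
Design strength φR_n = 0.75 × 301.7 = 226 kN.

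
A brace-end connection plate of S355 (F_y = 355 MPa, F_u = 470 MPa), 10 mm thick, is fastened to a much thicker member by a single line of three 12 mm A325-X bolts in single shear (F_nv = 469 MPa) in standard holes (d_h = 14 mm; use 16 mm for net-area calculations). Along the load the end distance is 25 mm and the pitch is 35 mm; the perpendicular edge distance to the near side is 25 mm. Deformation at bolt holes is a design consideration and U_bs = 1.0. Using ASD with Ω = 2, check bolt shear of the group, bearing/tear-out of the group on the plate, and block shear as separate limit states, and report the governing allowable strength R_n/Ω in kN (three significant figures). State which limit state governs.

79.6 kN (bolt shear governs)

Bolt shear: A_b = π·12²/4 = 113.1 mm²; R_n = 469 × 113.1 × 3 × 1 / 1000 = 159.1 kN → 159.1 / 2 = 79.6 kN.
Bearing: edge l_c = 18, r_n = 101.5 kN; interior l_c = 21, r_n = 118.4 kN; R_n = 101.5 + 2·118.4 = 338.4 kN → 169 kN.
Block shear: A_gv = 950, A_nv = 550, A_nt = 170 mm²; R_n = min(0.6F_uA_nv, 0.6F_yA_gv) + U_bs·F_u·A_nt = 235 kN → 118 kN.
Bolt shear governs: 79.6 kN.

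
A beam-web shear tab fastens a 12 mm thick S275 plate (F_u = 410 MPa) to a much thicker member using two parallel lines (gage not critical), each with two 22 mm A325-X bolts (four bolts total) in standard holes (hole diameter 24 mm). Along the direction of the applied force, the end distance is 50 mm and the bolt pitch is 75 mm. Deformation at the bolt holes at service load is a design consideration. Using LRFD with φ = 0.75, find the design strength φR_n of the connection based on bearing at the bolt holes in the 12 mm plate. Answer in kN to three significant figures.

Per bolt r_n = 1.2 l_c t F_u ≤ 2.4 d t F_u; upper limit = 2.4 × 22 × 12 × 410 / 1000 = 259.8 kN.
Edge bolt: l_c = 50 − 24/2 = 38 mm → 1.2 × 38 × 12 × 410 / 1000 = 224.4 → r_n = 224.4 kN.
Interior bolts: l_c = 75 − 24 = 51 mm → 1.2 × 51 × 12 × 410 / 1000 = 301.1 → r_n = 259.8 kN.
R_n = 2 × 224.4 + 2 × 259.8 = 968.3 kN.
Design strength φR_n = 0.75 × 968.3 = 726 kN.

726 kN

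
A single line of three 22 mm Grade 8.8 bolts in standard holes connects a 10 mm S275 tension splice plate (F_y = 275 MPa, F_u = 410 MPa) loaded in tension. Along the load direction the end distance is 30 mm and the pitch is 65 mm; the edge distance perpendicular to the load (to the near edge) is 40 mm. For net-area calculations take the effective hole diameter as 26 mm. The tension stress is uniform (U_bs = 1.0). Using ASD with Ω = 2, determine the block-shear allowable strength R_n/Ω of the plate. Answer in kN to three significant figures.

172 kN

Shear plane L_v = 30 + 2·65 = 160 mm; A_gv = 160 × 10 = 1600 mm².
A_nv = (160 − 2.5·26) × 10 = 950 mm².
A_nt = (40 − 0.5·26) × 10 = 270 mm².
0.6 F_u A_nv = 233.7 kN; 0.6 F_y A_gv = 264 kN → shear rupture governs the shear term.
R_n = 233.7 + 1.0 × 410 × 270 / 1000 = 344.4 kN.
Allowable strength R_n/Ω = 344.4 / 2 = 172 kN.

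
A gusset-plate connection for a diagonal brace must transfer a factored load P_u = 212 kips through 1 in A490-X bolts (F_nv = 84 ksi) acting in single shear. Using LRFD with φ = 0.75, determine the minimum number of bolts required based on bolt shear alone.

A_b = π·1²/4 = 0.7854 in².
Per-bolt design strength φR_n = 0.75 × 84 × 0.7854 × 1 = 49.48 kips.
n ≥ 212 / 49.48 = 4.285 → use 5 bolts.

5 bolts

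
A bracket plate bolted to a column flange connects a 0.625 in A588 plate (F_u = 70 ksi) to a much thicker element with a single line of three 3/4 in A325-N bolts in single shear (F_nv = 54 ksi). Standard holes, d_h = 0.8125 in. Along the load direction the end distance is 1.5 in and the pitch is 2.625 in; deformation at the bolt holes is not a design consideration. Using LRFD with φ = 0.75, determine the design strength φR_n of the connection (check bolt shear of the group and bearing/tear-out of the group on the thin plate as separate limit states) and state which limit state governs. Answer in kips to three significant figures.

53.7 kips (bolt shear governs)

Bolt shear: A_b = π·0.75²/4 = 0.4418 in²; R_n = 54 × 0.4418 × 3 × 1 = 71.57 kips → 0.75 × 71.57 = 53.7 kips.
Bearing (1.5 l_c t F_u ≤ 3.0 d t F_u): upper limit = 3.0·0.75·0.625·70 = 98.44 kips.
  Edge l_c = 1.5 − 0.8125/2 = 1.094 → r_n = 71.78 kips; interior l_c = 2.625 − 0.8125 = 1.812 → r_n = 98.44 kips.
  R_n,bearing = 1·71.78 + 2·98.44 = 268.7 kips → 0.75 × 268.7 = 201 kips.
Bolt shear governs: 53.7 kips.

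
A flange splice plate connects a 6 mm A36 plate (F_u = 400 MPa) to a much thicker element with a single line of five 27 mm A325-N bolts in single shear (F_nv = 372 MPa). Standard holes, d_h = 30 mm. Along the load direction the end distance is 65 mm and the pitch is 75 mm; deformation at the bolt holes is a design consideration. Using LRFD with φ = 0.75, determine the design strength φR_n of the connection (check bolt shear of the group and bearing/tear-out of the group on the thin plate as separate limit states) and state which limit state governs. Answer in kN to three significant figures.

Bolt shear: A_b = π·27²/4 = 572.6 mm²; R_n = 372 × 572.6 × 5 × 1 / 1000 = 1065 kN → 0.75 × 1065 = 799 kN.
Bearing (1.2 l_c t F_u ≤ 2.4 d t F_u): upper limit = 2.4·27·6·400 / 1000 = 155.5 kN.
  Edge l_c = 65 − 30/2 = 50 → r_n = 144 kN; interior l_c = 75 − 30 = 45 → r_n = 129.6 kN.
  R_n,bearing = 1·144 + 4·129.6 = 662.4 kN → 0.75 × 662.4 = 497 kN.
Bearing governs: 497 kN.

497 kN (bearing governs)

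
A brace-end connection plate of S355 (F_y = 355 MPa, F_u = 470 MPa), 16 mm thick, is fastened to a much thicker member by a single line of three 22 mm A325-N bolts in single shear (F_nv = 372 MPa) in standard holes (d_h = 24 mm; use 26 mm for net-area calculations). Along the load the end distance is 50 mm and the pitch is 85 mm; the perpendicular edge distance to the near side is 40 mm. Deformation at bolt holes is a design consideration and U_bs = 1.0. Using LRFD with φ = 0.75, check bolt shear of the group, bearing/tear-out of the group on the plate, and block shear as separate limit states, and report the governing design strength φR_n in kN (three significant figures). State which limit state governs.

318 kN (bolt shear governs)

Bolt shear: A_b = π·22²/4 = 380.1 mm²; R_n = 372 × 380.1 × 3 × 1 / 1000 = 424.2 kN → 0.75 × 424.2 = 318 kN.
Bearing: edge l_c = 38, r_n = 342.9 kN; interior l_c = 61, r_n = 397.1 kN; R_n = 342.9 + 2·397.1 = 1137 kN → 853 kN.
Block shear: A_gv = 3520, A_nv = 2480, A_nt = 432 mm²; R_n = min(0.6F_uA_nv, 0.6F_yA_gv) + U_bs·F_u·A_nt = 902.4 kN → 677 kN.
Bolt shear governs: 318 kN.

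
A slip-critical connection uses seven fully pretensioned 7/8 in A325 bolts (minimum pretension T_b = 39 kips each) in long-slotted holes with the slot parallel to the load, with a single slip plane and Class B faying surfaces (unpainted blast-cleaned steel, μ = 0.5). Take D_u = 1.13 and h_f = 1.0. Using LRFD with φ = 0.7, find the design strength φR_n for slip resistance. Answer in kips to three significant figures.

108 kips

R_n = μ · D_u · h_f · T_b · n_s · n_b = 0.5 × 1.13 × 1.0 × 39 × 1 × 7 = 154.2 kips.
Design strength φR_n = 0.7 × 154.2 = 108 kips.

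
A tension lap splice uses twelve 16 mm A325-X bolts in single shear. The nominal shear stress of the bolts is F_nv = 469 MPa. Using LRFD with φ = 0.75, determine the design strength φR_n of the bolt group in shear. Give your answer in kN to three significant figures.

A_b = π × 16² / 4 = 201.1 mm².
R_n = F_nv · A_b · n · n_s = 469 × 201.1 × 12 × 1 / 1000 = 1132 kN.
Design strength φR_n = 0.75 × 1132 = 849 kN.

849 kN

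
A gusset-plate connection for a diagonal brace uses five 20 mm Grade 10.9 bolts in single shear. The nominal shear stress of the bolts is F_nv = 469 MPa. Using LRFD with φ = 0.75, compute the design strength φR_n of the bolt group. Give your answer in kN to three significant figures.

A_b = π × 20² / 4 = 314.2 mm².
R_n = F_nv · A_b · n · n_s = 469 × 314.2 × 5 × 1 / 1000 = 736.7 kN.
Design strength φR_n = 0.75 × 736.7 = 553 kN.

553 kN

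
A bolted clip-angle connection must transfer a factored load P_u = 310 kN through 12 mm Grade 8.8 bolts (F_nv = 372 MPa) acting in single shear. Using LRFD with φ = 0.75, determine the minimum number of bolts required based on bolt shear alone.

A_b = π·12²/4 = 113.1 mm².
Per-bolt design strength φR_n = 0.75 × 372 × 113.1 × 1 / 1000 = 31.55 kN.
n ≥ 310 / 31.55 = 9.824 → use 10 bolts.

10 bolts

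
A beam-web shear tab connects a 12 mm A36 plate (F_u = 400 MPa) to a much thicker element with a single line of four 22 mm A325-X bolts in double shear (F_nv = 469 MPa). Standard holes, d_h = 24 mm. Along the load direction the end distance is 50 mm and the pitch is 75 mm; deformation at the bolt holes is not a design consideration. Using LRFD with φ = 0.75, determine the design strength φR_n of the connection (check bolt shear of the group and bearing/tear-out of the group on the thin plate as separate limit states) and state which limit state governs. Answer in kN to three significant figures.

918 kN (bearing governs)

Bolt shear: A_b = π·22²/4 = 380.1 mm²; R_n = 469 × 380.1 × 4 × 2 / 1000 = 1426 kN → 0.75 × 1426 = 1070 kN.
Bearing (1.5 l_c t F_u ≤ 3.0 d t F_u): upper limit = 3.0·22·12·400 / 1000 = 316.8 kN.
  Edge l_c = 50 − 24/2 = 38 → r_n = 273.6 kN; interior l_c = 75 − 24 = 51 → r_n = 316.8 kN.
  R_n,bearing = 1·273.6 + 3·316.8 = 1224 kN → 0.75 × 1224 = 918 kN.
Bearing governs: 918 kN.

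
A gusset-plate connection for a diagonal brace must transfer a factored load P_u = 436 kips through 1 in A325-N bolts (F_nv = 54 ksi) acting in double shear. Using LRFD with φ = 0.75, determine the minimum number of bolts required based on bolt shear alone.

A_b = π·1²/4 = 0.7854 in².
Per-bolt design strength φR_n = 0.75 × 54 × 0.7854 × 2 = 63.62 kips.
n ≥ 436 / 63.62 = 6.853 → use 7 bolts.

7 bolts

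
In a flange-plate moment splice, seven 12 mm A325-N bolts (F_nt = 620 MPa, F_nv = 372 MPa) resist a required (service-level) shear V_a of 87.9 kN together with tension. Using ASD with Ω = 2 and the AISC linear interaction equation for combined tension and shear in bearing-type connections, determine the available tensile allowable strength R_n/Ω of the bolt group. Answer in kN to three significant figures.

A_b = π·12²/4 = 113.1 mm²; f_rv = 87.9 × 1000 / (7 × 113.1) = 111 MPa.
F'_nt = 1.3 F_nt − (Ω F_nt / F_nv) f_rv = 1.3·620 − (2·620/372)·111 = 435.9 MPa, capped at F_nt → F'_nt = 435.9 MPa.
R_n = F'_nt · A_b · n = 435.9 × 113.1 × 7 / 1000 = 345.1 kN.
Allowable strength R_n/Ω = 345.1 / 2 = 173 kN.

173 kN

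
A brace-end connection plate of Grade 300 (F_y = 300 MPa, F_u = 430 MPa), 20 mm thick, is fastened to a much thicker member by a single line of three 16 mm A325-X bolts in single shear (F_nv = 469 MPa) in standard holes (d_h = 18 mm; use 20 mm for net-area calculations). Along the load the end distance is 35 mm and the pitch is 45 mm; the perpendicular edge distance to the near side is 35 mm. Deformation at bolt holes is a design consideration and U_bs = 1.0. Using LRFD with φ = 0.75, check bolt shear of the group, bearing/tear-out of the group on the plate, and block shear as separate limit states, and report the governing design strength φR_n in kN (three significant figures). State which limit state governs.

Bolt shear: A_b = π·16²/4 = 201.1 mm²; R_n = 469 × 201.1 × 3 × 1 / 1000 = 282.9 kN → 0.75 × 282.9 = 212 kN.
Bearing: edge l_c = 26, r_n = 268.3 kN; interior l_c = 27, r_n = 278.6 kN; R_n = 268.3 + 2·278.6 = 825.6 kN → 619 kN.
Block shear: A_gv = 2500, A_nv = 1500, A_nt = 500 mm²; R_n = min(0.6F_uA_nv, 0.6F_yA_gv) + U_bs·F_u·A_nt = 602 kN → 452 kN.
Bolt shear governs: 212 kN.

212 kN (bolt shear governs)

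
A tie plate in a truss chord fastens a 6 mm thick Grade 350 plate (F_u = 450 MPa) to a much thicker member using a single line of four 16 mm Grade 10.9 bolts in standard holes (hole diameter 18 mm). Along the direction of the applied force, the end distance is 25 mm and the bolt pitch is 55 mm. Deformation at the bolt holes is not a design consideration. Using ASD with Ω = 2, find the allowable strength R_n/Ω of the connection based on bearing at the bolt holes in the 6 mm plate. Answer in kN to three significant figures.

227 kN

Per bolt r_n = 1.5 l_c t F_u ≤ 3.0 d t F_u; upper limit = 3.0 × 16 × 6 × 450 / 1000 = 129.6 kN.
Edge bolt: l_c = 25 − 18/2 = 16 mm → 1.5 × 16 × 6 × 450 / 1000 = 64.8 → r_n = 64.8 kN.
Interior bolts: l_c = 55 − 18 = 37 mm → 1.5 × 37 × 6 × 450 / 1000 = 149.8 → r_n = 129.6 kN.
R_n = 1 × 64.8 + 3 × 129.6 = 453.6 kN.
Allowable strength R_n/Ω = 453.6 / 2 = 227 kN.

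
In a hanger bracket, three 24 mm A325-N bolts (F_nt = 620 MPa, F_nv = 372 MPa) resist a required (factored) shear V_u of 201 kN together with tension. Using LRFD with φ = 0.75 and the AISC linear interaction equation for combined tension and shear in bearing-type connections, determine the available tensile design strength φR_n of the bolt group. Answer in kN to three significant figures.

485 kN

A_b = π·24²/4 = 452.4 mm²; f_rv = 201 × 1000 / (3 × 452.4) = 148.1 MPa.
F'_nt = 1.3 F_nt − (F_nt / φF_nv) f_rv = 1.3·620 − (620/(0.75·372))·148.1 = 476.9 MPa, capped at F_nt → F'_nt = 476.9 MPa.
R_n = F'_nt · A_b · n = 476.9 × 452.4 × 3 / 1000 = 647.2 kN.
Design strength φR_n = 0.75 × 647.2 = 485 kN.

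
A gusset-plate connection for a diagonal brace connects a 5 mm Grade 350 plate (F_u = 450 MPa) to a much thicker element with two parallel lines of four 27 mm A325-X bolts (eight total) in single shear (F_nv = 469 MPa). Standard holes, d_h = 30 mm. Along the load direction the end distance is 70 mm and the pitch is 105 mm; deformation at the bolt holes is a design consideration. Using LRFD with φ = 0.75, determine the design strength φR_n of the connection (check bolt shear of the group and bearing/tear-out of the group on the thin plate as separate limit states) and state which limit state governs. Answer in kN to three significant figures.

875 kN (bearing governs)

Bolt shear: A_b = π·27²/4 = 572.6 mm²; R_n = 469 × 572.6 × 8 × 1 / 1000 = 2148 kN → 0.75 × 2148 = 1610 kN.
Bearing (1.2 l_c t F_u ≤ 2.4 d t F_u): upper limit = 2.4·27·5·450 / 1000 = 145.8 kN.
  Edge l_c = 70 − 30/2 = 55 → r_n = 145.8 kN; interior l_c = 105 − 30 = 75 → r_n = 145.8 kN.
  R_n,bearing = 2·145.8 + 6·145.8 = 1166 kN → 0.75 × 1166 = 875 kN.
Bearing governs: 875 kN.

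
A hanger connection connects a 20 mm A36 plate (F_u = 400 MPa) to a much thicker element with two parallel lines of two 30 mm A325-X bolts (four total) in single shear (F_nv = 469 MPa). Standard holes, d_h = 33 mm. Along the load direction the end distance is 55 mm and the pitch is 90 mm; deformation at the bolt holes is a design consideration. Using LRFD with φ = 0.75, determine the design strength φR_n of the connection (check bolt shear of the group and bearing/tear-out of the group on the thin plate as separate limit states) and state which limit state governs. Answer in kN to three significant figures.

995 kN (bolt shear governs)

Bolt shear: A_b = π·30²/4 = 706.9 mm²; R_n = 469 × 706.9 × 4 × 1 / 1000 = 1326 kN → 0.75 × 1326 = 995 kN.
Bearing (1.2 l_c t F_u ≤ 2.4 d t F_u): upper limit = 2.4·30·20·400 / 1000 = 576 kN.
  Edge l_c = 55 − 33/2 = 38.5 → r_n = 369.6 kN; interior l_c = 90 − 33 = 57 → r_n = 547.2 kN.
  R_n,bearing = 2·369.6 + 2·547.2 = 1834 kN → 0.75 × 1834 = 1380 kN.
Bolt shear governs: 995 kN.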